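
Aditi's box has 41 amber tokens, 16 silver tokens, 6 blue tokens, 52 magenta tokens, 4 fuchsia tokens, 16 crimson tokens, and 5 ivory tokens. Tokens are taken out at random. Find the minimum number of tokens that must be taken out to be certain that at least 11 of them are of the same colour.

An adversary could hand out at most 10 tokens per colour (blue, fuchsia, ivory run out sooner): 10 + 10 + 6 + 10 + 4 + 10 + 5 = 55 tokens and still no colour has 11.
One more token lands in a colour already at 10, so 56 draws are enough and 55 are not.

56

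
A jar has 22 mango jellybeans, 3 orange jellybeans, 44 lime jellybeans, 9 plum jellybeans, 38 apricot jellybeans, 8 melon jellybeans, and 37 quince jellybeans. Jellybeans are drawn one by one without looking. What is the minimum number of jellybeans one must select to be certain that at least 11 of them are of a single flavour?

Pigeonhole: put each drawn jellybean into a box by flavour. The largest draw with every box below 11 takes min(count, 10) from each flavour; flavours with fewer than 10 contribute all they have.
Σ min(cᵢ, 10) = 10 + 3 + 10 + 9 + 10 + 8 + 10 = 60.
Draw number 60 + 1 = 61 must push one box to 11.

61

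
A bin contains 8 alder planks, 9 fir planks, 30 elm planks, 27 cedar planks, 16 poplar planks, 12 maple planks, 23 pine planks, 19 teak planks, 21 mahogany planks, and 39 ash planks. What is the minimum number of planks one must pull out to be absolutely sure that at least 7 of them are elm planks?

In the worst case for collecting elm planks, every non-elm plank comes out first.
There are 8 + 9 + 27 + 16 + 12 + 23 + 19 + 21 + 39 = 174 non-elm planks altogether.
After those, each further plank must be elm, so 174 + 7 = 181 draws guarantee 7 elm planks.

181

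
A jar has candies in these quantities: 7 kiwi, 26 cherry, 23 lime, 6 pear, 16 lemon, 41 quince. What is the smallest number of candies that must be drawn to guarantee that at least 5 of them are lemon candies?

In the worst case for collecting lemon candies, every non-lemon candy comes out first.
There are 7 + 26 + 23 + 6 + 41 = 103 non-lemon candies altogether.
After those, each further candy must be lemon, so 103 + 5 = 108 draws guarantee 5 lemon candies.

108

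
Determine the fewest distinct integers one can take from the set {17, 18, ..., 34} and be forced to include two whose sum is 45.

A set avoiding the sum 45 can contain at most one of each pair {x, 45−x}, plus the 6 elements whose complement lies outside the range.
The integers 23, …, 34 (12 of them) are such a set: any two sum to at least 23+24 = 47 > 45.
Any 13th integer completes one of the 6 pairs, so 13 choices force a sum of 45.

13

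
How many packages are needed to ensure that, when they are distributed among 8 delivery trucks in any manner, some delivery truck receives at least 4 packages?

With 24 packages one could put exactly 3 in each of the 8 delivery trucks, and no delivery truck would reach 4.
By pigeonhole, one more package must land in a delivery truck that already has 3, giving it 4.
So 8 × 3 + 1 = 25 packages are required.

25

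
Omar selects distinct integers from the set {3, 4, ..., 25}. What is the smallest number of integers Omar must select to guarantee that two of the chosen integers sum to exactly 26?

Two chosen integers sum to 26 exactly when both halves of some pair {x, 26−x} with 3 ≤ x ≤ 26−x ≤ 23 are chosen — 10 such pairs.
The remaining 3 elements (those with no distinct partner in range) can never complete a 26-sum, so the worst case takes all of them and one from each pair: 3 + 10 = 13.
By pigeonhole, the 14th integer has to be the second member of some pair, so 13 + 1 = 14.

14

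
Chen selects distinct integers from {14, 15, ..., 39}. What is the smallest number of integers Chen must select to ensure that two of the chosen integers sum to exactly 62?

19

Group the elements by complementary pair {x, 62−x}: {23,39}, {24,38}, {25,37}, …, giving 8 two-element pairs, the single value 31 (it cannot pair with itself since the integers are distinct), and 9 integers whose partner 62−x falls outside [14,39].
Treating each of those 18 groups as a pigeonhole, one can pick one integer per group — 18 integers — with no two summing to 62.
The 19th integer lands in an occupied pair, forcing a sum of 62.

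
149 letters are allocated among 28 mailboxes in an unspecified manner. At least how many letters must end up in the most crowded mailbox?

6

Pigeonhole: the 28 mailboxes are the holes and the 149 letters are the pigeons.
If every mailbox held at most 5 letters, the total would be at most 28 × 5 = 140, which is less than 149.
So some mailbox holds at least ⌈149/28⌉ = 6 letters.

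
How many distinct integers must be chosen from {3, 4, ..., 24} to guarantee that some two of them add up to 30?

14

Two chosen integers sum to 30 exactly when both halves of some pair {x, 30−x} with 6 ≤ x ≤ 30−x ≤ 24 are chosen — 9 such pairs.
The remaining 4 elements (those with no distinct partner in range) can never complete a 30-sum, so the worst case takes all of them and one from each pair: 4 + 9 = 13.
By the pigeonhole principle, the 14th integer has to be the second member of some pair, so 13 + 1 = 14.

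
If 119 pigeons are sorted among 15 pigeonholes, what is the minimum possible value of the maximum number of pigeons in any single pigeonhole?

8

By the pigeonhole principle, the 15 pigeonholes are the holes and the 119 pigeons are the pigeons.
If every pigeonhole held at most 7 pigeons, the total would be at most 15 × 7 = 105, which is less than 119.
So some pigeonhole holds at least ⌈119/15⌉ = 8 pigeons.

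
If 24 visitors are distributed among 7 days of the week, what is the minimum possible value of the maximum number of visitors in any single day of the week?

4

Pigeonhole: the 7 days of the week are the holes and the 24 visitors are the pigeons.
If every day of the week held at most 3 visitors, the total would be at most 7 × 3 = 21, which is less than 24.
So some day of the week holds at least ⌈24/7⌉ = 4 visitors.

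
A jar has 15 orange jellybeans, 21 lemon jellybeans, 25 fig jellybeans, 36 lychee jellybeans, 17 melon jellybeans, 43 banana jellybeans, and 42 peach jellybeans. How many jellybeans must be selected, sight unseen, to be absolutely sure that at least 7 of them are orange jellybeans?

191

In the worst case for collecting orange jellybeans, every non-orange jellybean comes out first.
There are 21 + 25 + 36 + 17 + 43 + 42 = 184 non-orange jellybeans altogether.
After those, each further jellybean must be orange, so 184 + 7 = 191 draws guarantee 7 orange jellybeans.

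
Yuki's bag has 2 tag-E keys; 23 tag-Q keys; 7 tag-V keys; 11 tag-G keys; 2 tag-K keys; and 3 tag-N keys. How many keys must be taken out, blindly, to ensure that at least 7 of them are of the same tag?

26

An adversary could hand out at most 6 keys per tag (tag-E, tag-K, tag-N run out sooner): 2 + 6 + 6 + 6 + 2 + 3 = 25 keys and still no tag has 7.
By pigeonhole, one more key lands in a tag already at 6, so 26 draws are enough and 25 are not.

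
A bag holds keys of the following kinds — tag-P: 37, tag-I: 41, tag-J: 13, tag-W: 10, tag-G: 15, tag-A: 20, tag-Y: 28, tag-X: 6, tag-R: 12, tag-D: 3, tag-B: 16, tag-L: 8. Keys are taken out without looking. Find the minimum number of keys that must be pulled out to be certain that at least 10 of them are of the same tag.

An adversary could hand out at most 9 keys per tag (tag-X, tag-D, tag-L run out sooner): 9 + 9 + 9 + 9 + 9 + 9 + 9 + 6 + 9 + 3 + 9 + 8 = 98 keys and still no tag has 10.
One more key lands in a tag already at 9, so 99 draws are enough and 98 are not.

99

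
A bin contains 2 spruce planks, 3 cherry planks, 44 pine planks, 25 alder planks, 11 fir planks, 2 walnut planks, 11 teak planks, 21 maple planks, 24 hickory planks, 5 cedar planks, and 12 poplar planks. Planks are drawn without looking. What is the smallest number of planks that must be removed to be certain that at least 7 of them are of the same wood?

An adversary could hand out at most 6 planks per wood (4 woods run out sooner): 2 + 3 + 6 + 6 + 6 + 2 + 6 + 6 + 6 + 5 + 6 = 54 planks and still no wood has 7.
By pigeonhole, one more plank lands in a wood already at 6, so 55 draws are enough and 54 are not.

55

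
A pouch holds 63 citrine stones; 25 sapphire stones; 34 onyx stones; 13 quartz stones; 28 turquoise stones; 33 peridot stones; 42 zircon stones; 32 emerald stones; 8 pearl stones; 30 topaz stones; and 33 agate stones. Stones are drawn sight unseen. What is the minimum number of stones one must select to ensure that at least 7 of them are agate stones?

315

In the worst case for collecting agate stones, every non-agate stone comes out first.
There are 63 + 25 + 34 + 13 + 28 + 33 + 42 + 32 + 8 + 30 = 308 non-agate stones altogether.
After those, each further stone must be agate, so 308 + 7 = 315 draws guarantee 7 agate stones.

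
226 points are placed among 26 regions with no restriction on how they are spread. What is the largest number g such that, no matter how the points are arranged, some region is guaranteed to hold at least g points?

9

The 26 regions are the holes and the 226 points are the pigeons.
If every region held at most 8 points, the total would be at most 26 × 8 = 208, which is less than 226.
So some region holds at least ⌈226/26⌉ = 9 points.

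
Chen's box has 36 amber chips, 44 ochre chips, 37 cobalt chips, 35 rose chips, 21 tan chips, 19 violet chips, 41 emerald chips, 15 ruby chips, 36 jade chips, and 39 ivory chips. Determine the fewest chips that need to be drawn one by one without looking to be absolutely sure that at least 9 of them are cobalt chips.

In the worst case for collecting cobalt chips, every non-cobalt chip comes out first.
There are 36 + 44 + 35 + 21 + 19 + 41 + 15 + 36 + 39 = 286 non-cobalt chips altogether.
After those, each further chip must be cobalt, so 286 + 9 = 295 draws guarantee 9 cobalt chips.

295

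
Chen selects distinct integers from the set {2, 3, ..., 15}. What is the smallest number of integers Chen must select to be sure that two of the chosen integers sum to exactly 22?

11

Two chosen integers sum to 22 exactly when both halves of some pair {x, 22−x} with 7 ≤ x ≤ 22−x ≤ 15 are chosen — 4 such pairs.
The remaining 6 elements (those with no distinct partner in range) can never complete a 22-sum, so the worst case takes all of them and one from each pair: 6 + 4 = 10.
The 11th integer has to be the second member of some pair, so 10 + 1 = 11.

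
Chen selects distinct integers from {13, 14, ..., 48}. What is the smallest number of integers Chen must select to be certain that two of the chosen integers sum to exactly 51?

Two chosen integers sum to 51 exactly when both halves of some pair {x, 51−x} with 13 ≤ x ≤ 51−x ≤ 38 are chosen — 13 such pairs.
The remaining 10 elements (those with no distinct partner in range) can never complete a 51-sum, so the worst case takes all of them and one from each pair: 10 + 13 = 23.
The 24th integer has to be the second member of some pair, so 23 + 1 = 24.

24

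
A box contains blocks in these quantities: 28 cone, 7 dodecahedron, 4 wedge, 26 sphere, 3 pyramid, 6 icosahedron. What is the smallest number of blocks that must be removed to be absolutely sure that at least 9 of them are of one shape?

Pigeonhole: put each drawn block into a box by shape. The largest draw with every box below 9 takes min(count, 8) from each shape; shapes with fewer than 8 contribute all they have.
Σ min(cᵢ, 8) = 8 + 7 + 4 + 8 + 3 + 6 = 36.
Draw number 36 + 1 = 37 must push one box to 9.

37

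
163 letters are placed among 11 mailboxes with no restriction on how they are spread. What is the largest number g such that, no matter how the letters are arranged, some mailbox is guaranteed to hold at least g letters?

Pigeonhole: the 11 mailboxes are the holes and the 163 letters are the pigeons.
If every mailbox held at most 14 letters, the total would be at most 11 × 14 = 154, which is less than 163.
So some mailbox holds at least ⌈163/11⌉ = 15 letters.

15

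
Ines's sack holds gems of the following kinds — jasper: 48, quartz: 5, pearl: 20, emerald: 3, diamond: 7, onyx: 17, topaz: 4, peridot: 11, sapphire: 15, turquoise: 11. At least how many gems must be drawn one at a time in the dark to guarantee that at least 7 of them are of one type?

55

Put each drawn gem into a box by type. The largest draw with every box below 7 takes min(count, 6) from each type; types with fewer than 6 contribute all they have.
Σ min(cᵢ, 6) = 6 + 5 + 6 + 3 + 6 + 6 + 4 + 6 + 6 + 6 = 54.
Draw number 54 + 1 = 55 must push one box to 7.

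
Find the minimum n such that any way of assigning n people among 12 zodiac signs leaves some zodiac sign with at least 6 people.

With 60 people one could put exactly 5 in each of the 12 zodiac signs, and no zodiac sign would reach 6.
One more person must land in a zodiac sign that already has 5, giving it 6.
So 12 × 5 + 1 = 61 people are required.

61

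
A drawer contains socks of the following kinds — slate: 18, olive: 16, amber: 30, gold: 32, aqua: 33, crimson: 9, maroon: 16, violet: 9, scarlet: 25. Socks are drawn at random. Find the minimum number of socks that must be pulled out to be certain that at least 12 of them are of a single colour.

An adversary could hand out at most 11 socks per colour (crimson, violet run out sooner): 11 + 11 + 11 + 11 + 11 + 9 + 11 + 9 + 11 = 95 socks and still no colour has 12.
One more sock lands in a colour already at 11, so 96 draws are enough and 95 are not.

96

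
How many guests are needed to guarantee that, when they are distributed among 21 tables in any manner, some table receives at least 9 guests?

169

With 168 guests one could put exactly 8 in each of the 21 tables, and no table would reach 9.
By the pigeonhole principle, one more guest must land in a table that already has 8, giving it 9.
So 21 × 8 + 1 = 169 guests are required.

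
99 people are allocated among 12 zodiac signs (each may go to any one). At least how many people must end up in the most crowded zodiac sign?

9

By pigeonhole, the 12 zodiac signs are the holes and the 99 people are the pigeons.
If every zodiac sign held at most 8 people, the total would be at most 12 × 8 = 96, which is less than 99.
So some zodiac sign holds at least ⌈99/12⌉ = 9 people.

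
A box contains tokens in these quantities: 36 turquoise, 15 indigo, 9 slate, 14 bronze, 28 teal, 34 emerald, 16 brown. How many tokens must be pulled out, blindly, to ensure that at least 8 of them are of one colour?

By pigeonhole, put each drawn token into a box by colour. The largest draw with every box below 8 takes min(count, 7) from each colour.
Σ min(cᵢ, 7) = 7 + 7 + 7 + 7 + 7 + 7 + 7 = 49.
Draw number 49 + 1 = 50 must push one box to 8.

50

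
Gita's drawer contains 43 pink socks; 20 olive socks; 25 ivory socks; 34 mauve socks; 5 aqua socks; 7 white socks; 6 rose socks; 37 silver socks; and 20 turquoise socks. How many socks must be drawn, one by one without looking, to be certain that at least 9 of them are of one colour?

An adversary could hand out at most 8 socks per colour (aqua, white, rose run out sooner): 8 + 8 + 8 + 8 + 5 + 7 + 6 + 8 + 8 = 66 socks and still no colour has 9.
One more sock lands in a colour already at 8, so 67 draws are enough and 66 are not.

67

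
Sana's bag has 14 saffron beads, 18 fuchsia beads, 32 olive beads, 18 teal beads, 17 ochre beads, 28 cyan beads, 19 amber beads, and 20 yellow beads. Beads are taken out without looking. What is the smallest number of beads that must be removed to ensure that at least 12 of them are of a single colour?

89

By the pigeonhole principle, the 8 colours are the holes; the beads drawn are the pigeons.
To avoid 12 of any one colour, the worst case takes at most 11 of each colour.
That gives 11 + 11 + 11 + 11 + 11 + 11 + 11 + 11 = 88 beads with no colour reaching 12.
The next bead forces some colour to 12, so 88 + 1 = 89.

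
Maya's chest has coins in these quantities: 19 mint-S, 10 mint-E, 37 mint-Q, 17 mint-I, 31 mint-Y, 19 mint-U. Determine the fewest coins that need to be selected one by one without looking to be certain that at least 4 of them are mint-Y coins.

In the worst case for collecting mint-Y coins, every non-mint-Y coin comes out first.
There are 19 + 10 + 37 + 17 + 19 = 102 non-mint-Y coins altogether.
After those, each further coin must be mint-Y, so 102 + 4 = 106 draws guarantee 4 mint-Y coins.

106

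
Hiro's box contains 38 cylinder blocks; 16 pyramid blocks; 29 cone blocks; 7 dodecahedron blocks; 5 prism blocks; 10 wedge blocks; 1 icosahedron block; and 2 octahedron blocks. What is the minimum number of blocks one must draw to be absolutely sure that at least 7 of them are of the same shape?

By the pigeonhole principle, the 8 shapes are the holes; the blocks drawn are the pigeons.
To avoid 7 of any one shape, the worst case takes at most 6 of each shape, or every block of a shape that has fewer than 6.
That gives 6 + 6 + 6 + 6 + 5 + 6 + 1 + 2 = 38 blocks with no shape reaching 7.
The next block forces some shape to 7, so 38 + 1 = 39.

39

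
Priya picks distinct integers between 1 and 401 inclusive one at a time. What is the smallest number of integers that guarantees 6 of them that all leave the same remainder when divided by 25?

By the pigeonhole principle, the 25 residue classes mod 25 are the pigeonholes.
With 125 integers one could put 5 in each residue class and have no class reach 6.
The 126th integer pushes some class to 6, so 25·5 + 1 = 126.

126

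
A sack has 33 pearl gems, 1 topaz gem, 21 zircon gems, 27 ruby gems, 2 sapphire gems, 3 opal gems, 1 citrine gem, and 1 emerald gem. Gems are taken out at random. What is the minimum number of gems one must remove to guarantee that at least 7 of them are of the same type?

27

Pigeonhole: put each drawn gem into a box by type. The largest draw with every box below 7 takes min(count, 6) from each type; types with fewer than 6 contribute all they have.
Σ min(cᵢ, 6) = 6 + 1 + 6 + 6 + 2 + 3 + 1 + 1 = 26.
Draw number 26 + 1 = 27 must push one box to 7.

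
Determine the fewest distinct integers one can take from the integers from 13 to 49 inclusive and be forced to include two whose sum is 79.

28

Two chosen integers sum to 79 exactly when both halves of some pair {x, 79−x} with 30 ≤ x ≤ 79−x ≤ 49 are chosen — 10 such pairs.
The remaining 17 elements (those with no distinct partner in range) can never complete a 79-sum, so the worst case takes all of them and one from each pair: 17 + 10 = 27.
By pigeonhole, the 28th integer has to be the second member of some pair, so 27 + 1 = 28.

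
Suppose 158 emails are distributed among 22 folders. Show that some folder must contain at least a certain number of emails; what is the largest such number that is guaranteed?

The 22 folders are the holes and the 158 emails are the pigeons.
If every folder held at most 7 emails, the total would be at most 22 × 7 = 154, which is less than 158.
So some folder holds at least ⌈158/22⌉ = 8 emails.

8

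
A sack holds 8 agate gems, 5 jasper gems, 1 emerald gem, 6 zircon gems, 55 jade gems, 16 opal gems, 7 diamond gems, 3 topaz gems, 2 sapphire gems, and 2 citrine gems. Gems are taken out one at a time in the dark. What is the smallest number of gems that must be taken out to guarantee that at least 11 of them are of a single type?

Put each drawn gem into a box by type. The largest draw with every box below 11 takes min(count, 10) from each type; types with fewer than 10 contribute all they have.
Σ min(cᵢ, 10) = 8 + 5 + 1 + 6 + 10 + 10 + 7 + 3 + 2 + 2 = 54.
Draw number 54 + 1 = 55 must push one box to 11.

55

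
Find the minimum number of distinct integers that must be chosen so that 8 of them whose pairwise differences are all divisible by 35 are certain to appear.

246

Integers whose pairwise differences are multiples of 35 are exactly those sharing a remainder mod 35. The 35 residue classes mod 35 are the pigeonholes.
With 245 integers one could put 7 in each residue class and have no class reach 8.
The 246th integer pushes some class to 8, so 35·7 + 1 = 246.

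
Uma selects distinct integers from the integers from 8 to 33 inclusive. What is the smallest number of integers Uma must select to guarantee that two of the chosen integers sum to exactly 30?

A set avoiding the sum 30 can contain at most one of each pair {x, 30−x}, plus the 12 elements whose complement lies outside the range or equal to its own complement.
The integers 15, …, 33 (19 of them) are such a set: any two sum to at least 15+16 = 31 > 30.
By the pigeonhole principle, any 20th integer completes one of the 7 pairs, so 20 choices force a sum of 30.

20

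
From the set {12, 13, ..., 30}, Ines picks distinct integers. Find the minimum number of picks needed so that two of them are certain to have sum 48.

Two chosen integers sum to 48 exactly when both halves of some pair {x, 48−x} with 18 ≤ x ≤ 48−x ≤ 30 are chosen — 6 such pairs.
The remaining 7 elements (those with no distinct partner in range) can never complete a 48-sum, so the worst case takes all of them and one from each pair: 7 + 6 = 13.
The 14th integer has to be the second member of some pair, so 13 + 1 = 14.

14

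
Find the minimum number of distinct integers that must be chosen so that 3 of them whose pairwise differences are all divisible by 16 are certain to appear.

Integers whose pairwise differences are multiples of 16 are exactly those sharing a remainder mod 16. The 16 residue classes mod 16 are the pigeonholes.
With 32 integers one could put 2 in each residue class and have no class reach 3.
The 33rd integer pushes some class to 3, so 16·2 + 1 = 33.

33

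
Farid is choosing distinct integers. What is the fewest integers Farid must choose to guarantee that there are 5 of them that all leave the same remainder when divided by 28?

113

Pigeonhole: the 28 residue classes mod 28 are the pigeonholes.
With 112 integers one could put 4 in each residue class and have no class reach 5.
The 113th integer pushes some class to 5, so 28·4 + 1 = 113.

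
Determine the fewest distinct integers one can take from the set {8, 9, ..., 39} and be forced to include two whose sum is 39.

21

Group the elements by complementary pair {x, 39−x}: {8,31}, {9,30}, {10,29}, …, giving 12 two-element pairs and 8 integers whose partner 39−x falls outside [8,39].
Treating each of those 20 groups as a pigeonhole, one can pick one integer per group — 20 integers — with no two summing to 39.
The 21st integer lands in an occupied pair, forcing a sum of 39.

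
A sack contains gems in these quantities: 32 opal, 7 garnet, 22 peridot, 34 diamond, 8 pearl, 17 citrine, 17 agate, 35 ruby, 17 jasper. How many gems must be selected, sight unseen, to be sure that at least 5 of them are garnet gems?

In the worst case for collecting garnet gems, every non-garnet gem comes out first.
There are 32 + 22 + 34 + 8 + 17 + 17 + 35 + 17 = 182 non-garnet gems altogether.
After those, each further gem must be garnet, so 182 + 5 = 187 draws guarantee 5 garnet gems.

187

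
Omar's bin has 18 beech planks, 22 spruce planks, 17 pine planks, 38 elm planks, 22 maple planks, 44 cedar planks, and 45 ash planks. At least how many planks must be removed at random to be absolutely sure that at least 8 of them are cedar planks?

In the worst case for collecting cedar planks, every non-cedar plank comes out first.
There are 18 + 22 + 17 + 38 + 22 + 45 = 162 non-cedar planks altogether.
After those, each further plank must be cedar, so 162 + 8 = 170 draws guarantee 8 cedar planks.

170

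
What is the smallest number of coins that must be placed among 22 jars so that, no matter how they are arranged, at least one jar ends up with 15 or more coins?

309

With 308 coins one could put exactly 14 in each of the 22 jars, and no jar would reach 15.
One more coin must land in a jar that already has 14, giving it 15.
So 22 × 14 + 1 = 309 coins are required.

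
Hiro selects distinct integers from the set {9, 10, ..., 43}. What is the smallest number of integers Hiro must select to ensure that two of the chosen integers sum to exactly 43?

Group the elements by complementary pair {x, 43−x}: {9,34}, {10,33}, {11,32}, …, giving 13 two-element pairs and 9 integers whose partner 43−x falls outside [9,43].
Pigeonhole: treating each of those 22 groups as a pigeonhole, one can pick one integer per group — 22 integers — with no two summing to 43.
The 23rd integer lands in an occupied pair, forcing a sum of 43.

23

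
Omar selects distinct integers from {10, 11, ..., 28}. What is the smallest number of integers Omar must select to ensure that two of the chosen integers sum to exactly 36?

12

Group the elements by complementary pair {x, 36−x}: {10,26}, {11,25}, {12,24}, …, giving 8 two-element pairs, the single value 18 (it cannot pair with itself since the integers are distinct), and 2 integers whose partner 36−x falls outside [10,28].
By the pigeonhole principle, treating each of those 11 groups as a pigeonhole, one can pick one integer per group — 11 integers — with no two summing to 36.
The 12th integer lands in an occupied pair, forcing a sum of 36.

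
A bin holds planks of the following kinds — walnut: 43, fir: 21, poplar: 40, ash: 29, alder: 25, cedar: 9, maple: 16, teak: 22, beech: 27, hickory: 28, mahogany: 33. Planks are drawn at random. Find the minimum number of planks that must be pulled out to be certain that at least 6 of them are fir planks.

In the worst case for collecting fir planks, every non-fir plank comes out first.
There are 43 + 40 + 29 + 25 + 9 + 16 + 22 + 27 + 28 + 33 = 272 non-fir planks altogether.
After those, each further plank must be fir, so 272 + 6 = 278 draws guarantee 6 fir planks.

278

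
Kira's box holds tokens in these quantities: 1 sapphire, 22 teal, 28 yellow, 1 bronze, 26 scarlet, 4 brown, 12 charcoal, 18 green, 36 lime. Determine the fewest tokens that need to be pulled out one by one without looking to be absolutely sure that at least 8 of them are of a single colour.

Pigeonhole: the 9 colours are the holes; the tokens drawn are the pigeons.
To avoid 8 of any one colour, the worst case takes at most 7 of each colour, or every token of a colour that has fewer than 7.
That gives 1 + 7 + 7 + 1 + 7 + 4 + 7 + 7 + 7 = 48 tokens with no colour reaching 8.
The next token forces some colour to 8, so 48 + 1 = 49.

49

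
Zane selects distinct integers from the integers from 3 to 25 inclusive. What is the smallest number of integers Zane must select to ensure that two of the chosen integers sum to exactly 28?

Two chosen integers sum to 28 exactly when both halves of some pair {x, 28−x} with 3 ≤ x ≤ 28−x ≤ 25 are chosen — 11 such pairs.
The remaining 1 element (those with no distinct partner in range) can never complete a 28-sum, so the worst case takes all of them and one from each pair: 1 + 11 = 12.
By the pigeonhole principle, the 13th integer has to be the second member of some pair, so 12 + 1 = 13.

13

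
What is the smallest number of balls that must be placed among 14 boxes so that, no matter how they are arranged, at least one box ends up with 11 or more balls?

141

With 140 balls one could put exactly 10 in each of the 14 boxes, and no box would reach 11.
By the pigeonhole principle, one more ball must land in a box that already has 10, giving it 11.
So 14 × 10 + 1 = 141 balls are required.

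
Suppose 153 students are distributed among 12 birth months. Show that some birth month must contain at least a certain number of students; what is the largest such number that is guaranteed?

The 12 birth months are the holes and the 153 students are the pigeons.
If every birth month held at most 12 students, the total would be at most 12 × 12 = 144, which is less than 153.
So some birth month holds at least ⌈153/12⌉ = 13 students.

13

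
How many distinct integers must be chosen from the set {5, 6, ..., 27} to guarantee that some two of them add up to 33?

13

Two chosen integers sum to 33 exactly when both halves of some pair {x, 33−x} with 6 ≤ x ≤ 33−x ≤ 27 are chosen — 11 such pairs.
The remaining 1 element (those with no distinct partner in range) can never complete a 33-sum, so the worst case takes all of them and one from each pair: 1 + 11 = 12.
The 13th integer has to be the second member of some pair, so 12 + 1 = 13.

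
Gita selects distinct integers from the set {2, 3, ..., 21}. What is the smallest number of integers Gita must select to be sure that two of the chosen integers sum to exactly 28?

14

A set avoiding the sum 28 can contain at most one of each pair {x, 28−x}, plus the 6 elements whose complement lies outside the range or equal to its own complement.
The integers 2, …, 14 (13 of them) are such a set: any two sum to at least 2+3 = 5 and at most 13+14 = 27 < 28.
By the pigeonhole principle, any 14th integer completes one of the 7 pairs, so 14 choices force a sum of 28.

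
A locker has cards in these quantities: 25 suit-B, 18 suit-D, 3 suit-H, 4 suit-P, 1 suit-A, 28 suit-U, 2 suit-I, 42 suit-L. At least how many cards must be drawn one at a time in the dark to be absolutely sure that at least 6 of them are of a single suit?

31

By the pigeonhole principle, put each drawn card into a box by suit. The largest draw with every box below 6 takes min(count, 5) from each suit; suits with fewer than 5 contribute all they have.
Σ min(cᵢ, 5) = 5 + 5 + 3 + 4 + 1 + 5 + 2 + 5 = 30.
Draw number 30 + 1 = 31 must push one box to 6.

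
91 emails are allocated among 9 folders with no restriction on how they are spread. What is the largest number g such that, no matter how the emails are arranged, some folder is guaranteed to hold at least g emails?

Pigeonhole: the 9 folders are the holes and the 91 emails are the pigeons.
If every folder held at most 10 emails, the total would be at most 9 × 10 = 90, which is less than 91.
So some folder holds at least ⌈91/9⌉ = 11 emails.

11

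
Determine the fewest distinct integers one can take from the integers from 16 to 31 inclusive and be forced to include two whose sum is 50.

11

Two chosen integers sum to 50 exactly when both halves of some pair {x, 50−x} with 19 ≤ x ≤ 50−x ≤ 31 are chosen — 6 such pairs.
The remaining 4 elements (those with no distinct partner in range) can never complete a 50-sum, so the worst case takes all of them and one from each pair: 4 + 6 = 10.
The 11th integer has to be the second member of some pair, so 10 + 1 = 11.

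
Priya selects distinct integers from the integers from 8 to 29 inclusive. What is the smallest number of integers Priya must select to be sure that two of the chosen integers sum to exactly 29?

16

A set avoiding the sum 29 can contain at most one of each pair {x, 29−x}, plus the 8 elements whose complement lies outside the range.
The integers 15, …, 29 (15 of them) are such a set: any two sum to at least 15+16 = 31 > 29.
Any 16th integer completes one of the 7 pairs, so 16 choices force a sum of 29.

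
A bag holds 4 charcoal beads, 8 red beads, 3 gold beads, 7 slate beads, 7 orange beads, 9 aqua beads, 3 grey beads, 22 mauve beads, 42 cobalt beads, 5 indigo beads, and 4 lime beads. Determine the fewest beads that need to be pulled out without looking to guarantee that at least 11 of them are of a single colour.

71

An adversary could hand out at most 10 beads per colour (9 colours run out sooner): 4 + 8 + 3 + 7 + 7 + 9 + 3 + 10 + 10 + 5 + 4 = 70 beads and still no colour has 11.
One more bead lands in a colour already at 10, so 71 draws are enough and 70 are not.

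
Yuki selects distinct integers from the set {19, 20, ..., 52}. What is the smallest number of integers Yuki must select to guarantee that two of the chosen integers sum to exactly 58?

A set avoiding the sum 58 can contain at most one of each pair {x, 58−x}, plus the 14 elements whose complement lies outside the range or equal to its own complement.
The integers 29, …, 52 (24 of them) are such a set: any two sum to at least 29+30 = 59 > 58.
Any 25th integer completes one of the 10 pairs, so 25 choices force a sum of 58.

25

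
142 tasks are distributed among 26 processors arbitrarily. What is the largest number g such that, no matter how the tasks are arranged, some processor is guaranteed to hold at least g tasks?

6

The 26 processors are the holes and the 142 tasks are the pigeons.
If every processor held at most 5 tasks, the total would be at most 26 × 5 = 130, which is less than 142.
So some processor holds at least ⌈142/26⌉ = 6 tasks.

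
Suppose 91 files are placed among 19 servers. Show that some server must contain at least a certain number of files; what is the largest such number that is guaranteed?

Pigeonhole: the 19 servers are the holes and the 91 files are the pigeons.
If every server held at most 4 files, the total would be at most 19 × 4 = 76, which is less than 91.
So some server holds at least ⌈91/19⌉ = 5 files.

5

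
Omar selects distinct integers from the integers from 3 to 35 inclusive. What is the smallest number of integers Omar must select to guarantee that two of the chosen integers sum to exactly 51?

24

A set avoiding the sum 51 can contain at most one of each pair {x, 51−x}, plus the 13 elements whose complement lies outside the range.
The integers 3, …, 25 (23 of them) are such a set: any two sum to at least 3+4 = 7 and at most 24+25 = 49 < 51.
Any 24th integer completes one of the 10 pairs, so 24 choices force a sum of 51.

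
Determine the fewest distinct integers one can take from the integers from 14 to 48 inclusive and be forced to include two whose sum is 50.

25

Group the elements by complementary pair {x, 50−x}: {14,36}, {15,35}, {16,34}, …, giving 11 two-element pairs, the single value 25 (it cannot pair with itself since the integers are distinct), and 12 integers whose partner 50−x falls outside [14,48].
By the pigeonhole principle, treating each of those 24 groups as a pigeonhole, one can pick one integer per group — 24 integers — with no two summing to 50.
The 25th integer lands in an occupied pair, forcing a sum of 50.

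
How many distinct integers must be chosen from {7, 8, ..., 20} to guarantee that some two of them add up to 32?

Two chosen integers sum to 32 exactly when both halves of some pair {x, 32−x} with 12 ≤ x ≤ 32−x ≤ 20 are chosen — 4 such pairs.
The remaining 6 elements (those with no distinct partner in range) can never complete a 32-sum, so the worst case takes all of them and one from each pair: 6 + 4 = 10.
Pigeonhole: the 11th integer has to be the second member of some pair, so 10 + 1 = 11.

11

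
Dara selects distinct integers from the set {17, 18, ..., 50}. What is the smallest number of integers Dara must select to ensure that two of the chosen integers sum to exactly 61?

21

A set avoiding the sum 61 can contain at most one of each pair {x, 61−x}, plus the 6 elements whose complement lies outside the range.
The integers 31, …, 50 (20 of them) are such a set: any two sum to at least 31+32 = 63 > 61.
Pigeonhole: any 21st integer completes one of the 14 pairs, so 21 choices force a sum of 61.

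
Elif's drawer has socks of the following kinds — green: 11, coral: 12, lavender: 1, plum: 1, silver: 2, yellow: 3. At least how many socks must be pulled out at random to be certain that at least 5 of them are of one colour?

16

An adversary could hand out at most 4 socks per colour (4 colours run out sooner): 4 + 4 + 1 + 1 + 2 + 3 = 15 socks and still no colour has 5.
One more sock lands in a colour already at 4, so 16 draws are enough and 15 are not.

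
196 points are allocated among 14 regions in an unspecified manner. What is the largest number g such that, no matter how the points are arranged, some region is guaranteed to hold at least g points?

14

By pigeonhole, the 14 regions are the holes and the 196 points are the pigeons.
If every region held at most 13 points, the total would be at most 14 × 13 = 182, which is less than 196.
So some region holds at least ⌈196/14⌉ = 14 points.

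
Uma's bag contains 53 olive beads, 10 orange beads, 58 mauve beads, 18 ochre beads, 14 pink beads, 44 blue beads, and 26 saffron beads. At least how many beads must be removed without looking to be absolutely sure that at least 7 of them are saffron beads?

In the worst case for collecting saffron beads, every non-saffron bead comes out first.
There are 53 + 10 + 58 + 18 + 14 + 44 = 197 non-saffron beads altogether.
After those, each further bead must be saffron, so 197 + 7 = 204 draws guarantee 7 saffron beads.

204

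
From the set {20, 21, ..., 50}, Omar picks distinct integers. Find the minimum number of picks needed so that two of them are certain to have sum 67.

18

Group the elements by complementary pair {x, 67−x}: {20,47}, {21,46}, {22,45}, …, giving 14 two-element pairs and 3 integers whose partner 67−x falls outside [20,50].
Treating each of those 17 groups as a pigeonhole, one can pick one integer per group — 17 integers — with no two summing to 67.
The 18th integer lands in an occupied pair, forcing a sum of 67.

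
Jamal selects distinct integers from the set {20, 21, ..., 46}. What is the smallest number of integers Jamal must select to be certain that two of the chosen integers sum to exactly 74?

19

A set avoiding the sum 74 can contain at most one of each pair {x, 74−x}, plus the 9 elements whose complement lies outside the range or equal to its own complement.
The integers 20, …, 37 (18 of them) are such a set: any two sum to at least 20+21 = 41 and at most 36+37 = 73 < 74.
Pigeonhole: any 19th integer completes one of the 9 pairs, so 19 choices force a sum of 74.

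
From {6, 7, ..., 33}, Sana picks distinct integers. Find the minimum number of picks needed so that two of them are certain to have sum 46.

Two chosen integers sum to 46 exactly when both halves of some pair {x, 46−x} with 13 ≤ x ≤ 46−x ≤ 33 are chosen — 10 such pairs.
The remaining 8 elements (those with no distinct partner in range) can never complete a 46-sum, so the worst case takes all of them and one from each pair: 8 + 10 = 18.
The 19th integer has to be the second member of some pair, so 18 + 1 = 19.

19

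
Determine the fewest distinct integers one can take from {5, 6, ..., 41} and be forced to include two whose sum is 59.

A set avoiding the sum 59 can contain at most one of each pair {x, 59−x}, plus the 13 elements whose complement lies outside the range.
The integers 5, …, 29 (25 of them) are such a set: any two sum to at least 5+6 = 11 and at most 28+29 = 57 < 59.
By pigeonhole, any 26th integer completes one of the 12 pairs, so 26 choices force a sum of 59.

26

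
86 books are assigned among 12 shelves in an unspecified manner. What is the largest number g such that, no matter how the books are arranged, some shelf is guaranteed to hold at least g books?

By the pigeonhole principle, the 12 shelves are the holes and the 86 books are the pigeons.
If every shelf held at most 7 books, the total would be at most 12 × 7 = 84, which is less than 86.
So some shelf holds at least ⌈86/12⌉ = 8 books.

8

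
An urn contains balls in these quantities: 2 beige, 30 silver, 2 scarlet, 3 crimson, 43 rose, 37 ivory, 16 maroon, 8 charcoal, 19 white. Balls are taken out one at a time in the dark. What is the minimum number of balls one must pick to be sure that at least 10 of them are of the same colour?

61

An adversary could hand out at most 9 balls per colour (4 colours run out sooner): 2 + 9 + 2 + 3 + 9 + 9 + 9 + 8 + 9 = 60 balls and still no colour has 10.
By the pigeonhole principle, one more ball lands in a colour already at 9, so 61 draws are enough and 60 are not.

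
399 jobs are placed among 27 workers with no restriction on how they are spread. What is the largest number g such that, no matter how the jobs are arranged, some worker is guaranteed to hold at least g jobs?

15

The 27 workers are the holes and the 399 jobs are the pigeons.
If every worker held at most 14 jobs, the total would be at most 27 × 14 = 378, which is less than 399.
So some worker holds at least ⌈399/27⌉ = 15 jobs.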